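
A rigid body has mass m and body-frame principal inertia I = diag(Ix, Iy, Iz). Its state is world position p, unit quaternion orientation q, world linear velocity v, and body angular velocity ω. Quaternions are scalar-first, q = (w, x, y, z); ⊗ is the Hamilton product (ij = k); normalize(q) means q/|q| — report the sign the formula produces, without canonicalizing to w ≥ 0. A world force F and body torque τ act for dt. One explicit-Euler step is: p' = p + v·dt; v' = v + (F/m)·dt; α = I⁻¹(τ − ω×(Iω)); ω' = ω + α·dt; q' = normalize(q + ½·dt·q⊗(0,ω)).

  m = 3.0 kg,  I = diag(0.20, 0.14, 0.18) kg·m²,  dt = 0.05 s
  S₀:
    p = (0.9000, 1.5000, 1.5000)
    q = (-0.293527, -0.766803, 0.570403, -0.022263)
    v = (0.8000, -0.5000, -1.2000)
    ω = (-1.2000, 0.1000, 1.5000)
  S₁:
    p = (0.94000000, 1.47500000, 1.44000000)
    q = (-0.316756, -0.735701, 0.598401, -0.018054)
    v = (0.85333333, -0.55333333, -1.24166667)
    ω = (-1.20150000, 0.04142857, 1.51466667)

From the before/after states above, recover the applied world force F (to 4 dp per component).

F = (3.2000, -3.2000, -2.5000)

Δv = v₁−v₀ = (0.05333333, -0.05333333, -0.04166667)
m·(v₁−v₀)/dt = (3.2000, -3.2000, -2.5000)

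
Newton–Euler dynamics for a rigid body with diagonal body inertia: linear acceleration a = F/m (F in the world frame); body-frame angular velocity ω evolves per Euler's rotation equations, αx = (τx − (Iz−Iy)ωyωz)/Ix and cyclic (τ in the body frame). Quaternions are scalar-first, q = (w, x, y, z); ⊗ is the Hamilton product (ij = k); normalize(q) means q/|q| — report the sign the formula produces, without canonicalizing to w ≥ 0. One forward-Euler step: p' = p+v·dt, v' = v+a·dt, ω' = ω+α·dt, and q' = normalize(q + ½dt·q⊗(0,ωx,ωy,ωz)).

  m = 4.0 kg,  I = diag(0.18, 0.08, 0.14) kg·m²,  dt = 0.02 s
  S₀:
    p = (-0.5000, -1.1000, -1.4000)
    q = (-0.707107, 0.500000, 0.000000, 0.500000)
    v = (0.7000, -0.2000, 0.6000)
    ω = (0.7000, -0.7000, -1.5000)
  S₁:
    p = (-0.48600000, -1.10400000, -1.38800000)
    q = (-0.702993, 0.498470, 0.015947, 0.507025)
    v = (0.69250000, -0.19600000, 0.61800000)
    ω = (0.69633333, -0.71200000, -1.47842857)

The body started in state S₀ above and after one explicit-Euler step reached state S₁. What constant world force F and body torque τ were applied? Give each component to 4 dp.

v₁ − v₀ = (-0.00750000, 0.00400000, 0.01800000)
applied force F = (-1.5000, 0.8000, 3.6000)
rate change Δω = (-0.00366667, -0.01200000, 0.02157143)
ω₀×(Iω₀) = (0.0630, -0.0420, 0.0490)
applied torque τ = (0.0300, -0.0900, 0.2000)

F = (-1.5000, 0.8000, 3.6000)
τ = (0.0300, -0.0900, 0.2000)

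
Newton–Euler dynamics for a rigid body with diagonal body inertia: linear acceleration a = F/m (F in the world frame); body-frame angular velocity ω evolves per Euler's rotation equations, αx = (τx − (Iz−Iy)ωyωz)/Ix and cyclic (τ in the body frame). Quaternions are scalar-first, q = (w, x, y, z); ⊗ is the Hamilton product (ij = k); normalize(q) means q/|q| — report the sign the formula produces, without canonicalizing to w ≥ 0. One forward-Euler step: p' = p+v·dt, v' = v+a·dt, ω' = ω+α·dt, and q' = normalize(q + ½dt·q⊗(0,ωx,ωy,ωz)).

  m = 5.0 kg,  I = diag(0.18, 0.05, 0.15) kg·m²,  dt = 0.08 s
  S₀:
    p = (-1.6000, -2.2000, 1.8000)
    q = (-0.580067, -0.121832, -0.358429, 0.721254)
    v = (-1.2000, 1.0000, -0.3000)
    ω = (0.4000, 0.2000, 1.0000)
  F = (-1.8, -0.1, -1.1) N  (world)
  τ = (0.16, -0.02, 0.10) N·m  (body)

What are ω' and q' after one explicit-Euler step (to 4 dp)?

ω' = (0.4622, 0.1488, 1.0589)
q' = (-0.6035, -0.1511, -0.3463, 0.7021)

angular accel α = (0.7778, -0.6400, 0.7360)
ω' = ω + α·dt = (0.4622, 0.1488, 1.0589)
Hamilton product q⊗(0,ω) = (-0.6008354, -0.7347066, 0.2943202, -0.4610618)
q' = normalize(q + ½dt·q⊗(0,ω)) = (-0.6035, -0.1511, -0.3463, 0.7021)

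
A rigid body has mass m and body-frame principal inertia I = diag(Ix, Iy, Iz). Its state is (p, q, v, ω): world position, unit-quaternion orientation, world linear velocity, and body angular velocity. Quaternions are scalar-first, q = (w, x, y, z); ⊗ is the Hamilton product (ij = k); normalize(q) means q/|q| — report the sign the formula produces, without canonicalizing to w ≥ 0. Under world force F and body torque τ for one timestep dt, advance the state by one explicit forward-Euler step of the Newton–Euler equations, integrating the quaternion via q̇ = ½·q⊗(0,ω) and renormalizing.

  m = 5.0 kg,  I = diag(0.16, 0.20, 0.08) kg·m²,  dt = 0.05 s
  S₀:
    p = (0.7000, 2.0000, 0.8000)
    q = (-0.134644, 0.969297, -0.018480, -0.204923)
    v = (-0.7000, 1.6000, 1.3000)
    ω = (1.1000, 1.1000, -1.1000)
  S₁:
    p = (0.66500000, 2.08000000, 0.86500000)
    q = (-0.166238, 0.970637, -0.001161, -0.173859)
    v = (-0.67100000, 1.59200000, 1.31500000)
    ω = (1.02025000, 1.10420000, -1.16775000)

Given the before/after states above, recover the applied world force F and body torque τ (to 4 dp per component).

ω₁ − ω₀ = (-0.07975000, 0.00420000, -0.06775000)
gyro term ω₀×Iω₀ = (0.1452, -0.0968, 0.0484)
I·α + gyro = (-0.1100, -0.0800, -0.0600)
velocity change Δv = (0.02900000, -0.00800000, 0.01500000)
F = m·Δv/dt = (2.9000, -0.8000, 1.5000)

F = (2.9000, -0.8000, 1.5000)
τ = (-0.1100, -0.0800, -0.0600)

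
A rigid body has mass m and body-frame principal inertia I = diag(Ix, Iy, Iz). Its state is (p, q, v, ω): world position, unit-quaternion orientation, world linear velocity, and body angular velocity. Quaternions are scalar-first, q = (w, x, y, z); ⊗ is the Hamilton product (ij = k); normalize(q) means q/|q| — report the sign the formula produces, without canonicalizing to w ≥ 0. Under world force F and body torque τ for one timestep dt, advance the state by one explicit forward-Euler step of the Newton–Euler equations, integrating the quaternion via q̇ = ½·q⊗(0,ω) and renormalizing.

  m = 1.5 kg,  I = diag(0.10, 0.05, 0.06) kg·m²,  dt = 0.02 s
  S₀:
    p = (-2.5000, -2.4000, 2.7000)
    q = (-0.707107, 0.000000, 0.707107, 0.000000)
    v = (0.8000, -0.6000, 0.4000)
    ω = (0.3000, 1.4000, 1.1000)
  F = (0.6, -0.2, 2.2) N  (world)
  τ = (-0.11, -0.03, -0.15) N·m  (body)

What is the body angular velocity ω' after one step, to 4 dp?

ω' = (0.2749, 1.3827, 1.0570)

angular accel α = (-1.2540, -0.8640, -2.1500)
ω + α·dt = (0.2749, 1.3827, 1.0570)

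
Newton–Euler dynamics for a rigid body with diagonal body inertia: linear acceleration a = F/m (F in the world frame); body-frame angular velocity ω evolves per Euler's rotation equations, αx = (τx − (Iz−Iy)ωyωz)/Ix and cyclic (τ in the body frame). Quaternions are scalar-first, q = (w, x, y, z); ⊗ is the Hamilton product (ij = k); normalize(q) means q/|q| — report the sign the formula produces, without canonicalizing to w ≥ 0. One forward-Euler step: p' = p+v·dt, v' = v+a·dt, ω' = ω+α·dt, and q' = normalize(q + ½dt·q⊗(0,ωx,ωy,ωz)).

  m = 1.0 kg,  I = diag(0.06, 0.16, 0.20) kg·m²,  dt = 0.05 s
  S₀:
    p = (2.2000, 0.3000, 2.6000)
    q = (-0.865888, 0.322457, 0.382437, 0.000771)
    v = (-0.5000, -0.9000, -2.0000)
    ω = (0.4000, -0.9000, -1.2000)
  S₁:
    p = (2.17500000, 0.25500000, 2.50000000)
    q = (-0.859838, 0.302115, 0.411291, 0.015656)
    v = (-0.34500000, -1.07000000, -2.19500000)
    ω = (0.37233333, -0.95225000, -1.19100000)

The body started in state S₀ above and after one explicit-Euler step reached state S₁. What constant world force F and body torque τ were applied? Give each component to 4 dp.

F = (3.1000, -3.4000, -3.9000)
τ = (0.0100, -0.1000, 0.0000)

v₁ − v₀ = (0.15500000, -0.17000000, -0.19500000)
F = m·Δv/dt = (3.1000, -3.4000, -3.9000)
ω₁ − ω₀ = (-0.02766667, -0.05225000, 0.00900000)
I·α + gyro = (0.0100, -0.1000, 0.0000)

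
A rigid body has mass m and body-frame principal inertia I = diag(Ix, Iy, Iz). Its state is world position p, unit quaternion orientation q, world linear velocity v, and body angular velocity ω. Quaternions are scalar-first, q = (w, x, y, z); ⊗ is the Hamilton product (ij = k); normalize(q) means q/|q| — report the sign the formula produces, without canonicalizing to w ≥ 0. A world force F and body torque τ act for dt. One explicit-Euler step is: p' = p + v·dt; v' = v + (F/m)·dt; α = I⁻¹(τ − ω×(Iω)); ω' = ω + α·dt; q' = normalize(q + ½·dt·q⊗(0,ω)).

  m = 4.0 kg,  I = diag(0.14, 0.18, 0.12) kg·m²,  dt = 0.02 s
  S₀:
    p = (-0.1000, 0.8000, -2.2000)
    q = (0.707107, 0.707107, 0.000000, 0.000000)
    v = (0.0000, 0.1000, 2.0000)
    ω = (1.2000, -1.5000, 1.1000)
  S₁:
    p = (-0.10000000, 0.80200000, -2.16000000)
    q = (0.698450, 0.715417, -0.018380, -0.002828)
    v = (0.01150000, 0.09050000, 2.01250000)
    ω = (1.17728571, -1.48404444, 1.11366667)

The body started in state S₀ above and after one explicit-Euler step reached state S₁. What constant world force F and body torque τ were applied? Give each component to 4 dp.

ω₁ − ω₀ = (-0.02271429, 0.01595556, 0.01366667)
precession coupling = (0.0990, 0.0264, -0.0720)
τ = I·(Δω/dt) + ω₀×(Iω₀) = (-0.0600, 0.1700, 0.0100)
velocity change Δv = (0.01150000, -0.00950000, 0.01250000)
applied force F = (2.3000, -1.9000, 2.5000)

F = (2.3000, -1.9000, 2.5000)
τ = (-0.0600, 0.1700, 0.0100)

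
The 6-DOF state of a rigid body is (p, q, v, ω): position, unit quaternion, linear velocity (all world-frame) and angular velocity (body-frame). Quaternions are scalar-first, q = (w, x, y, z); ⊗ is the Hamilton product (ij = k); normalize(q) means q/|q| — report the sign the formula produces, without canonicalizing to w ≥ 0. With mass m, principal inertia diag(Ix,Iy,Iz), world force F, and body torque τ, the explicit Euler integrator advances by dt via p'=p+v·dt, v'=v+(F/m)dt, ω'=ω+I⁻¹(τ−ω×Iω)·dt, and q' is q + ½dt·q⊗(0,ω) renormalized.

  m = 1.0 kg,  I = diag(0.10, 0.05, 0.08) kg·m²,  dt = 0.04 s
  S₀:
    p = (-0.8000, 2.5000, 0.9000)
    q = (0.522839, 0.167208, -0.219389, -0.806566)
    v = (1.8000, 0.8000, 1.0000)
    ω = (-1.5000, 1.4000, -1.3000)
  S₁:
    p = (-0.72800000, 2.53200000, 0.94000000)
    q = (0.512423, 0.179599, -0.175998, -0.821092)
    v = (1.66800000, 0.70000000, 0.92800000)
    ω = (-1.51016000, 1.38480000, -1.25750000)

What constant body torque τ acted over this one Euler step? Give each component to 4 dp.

Δω = ω₁−ω₀ = (-0.01016000, -0.01520000, 0.04250000)
I·α + gyro = (-0.0800, 0.0200, 0.1900)

τ = (-0.0800, 0.0200, 0.1900)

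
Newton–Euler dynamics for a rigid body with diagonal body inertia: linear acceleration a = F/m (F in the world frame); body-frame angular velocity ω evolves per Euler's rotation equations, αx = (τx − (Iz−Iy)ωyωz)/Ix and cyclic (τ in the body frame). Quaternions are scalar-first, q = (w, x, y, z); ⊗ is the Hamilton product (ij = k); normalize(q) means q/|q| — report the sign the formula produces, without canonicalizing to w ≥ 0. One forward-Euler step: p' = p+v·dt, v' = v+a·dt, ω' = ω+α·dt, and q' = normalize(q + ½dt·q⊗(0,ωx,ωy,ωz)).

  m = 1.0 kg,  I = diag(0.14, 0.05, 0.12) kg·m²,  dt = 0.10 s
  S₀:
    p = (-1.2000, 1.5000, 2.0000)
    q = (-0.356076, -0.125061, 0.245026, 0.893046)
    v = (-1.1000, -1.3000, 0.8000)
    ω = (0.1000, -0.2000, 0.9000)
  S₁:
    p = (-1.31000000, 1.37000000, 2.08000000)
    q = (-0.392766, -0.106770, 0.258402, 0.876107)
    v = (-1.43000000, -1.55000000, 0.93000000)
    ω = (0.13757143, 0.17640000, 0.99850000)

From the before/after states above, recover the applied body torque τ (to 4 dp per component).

τ = (0.0400, 0.1900, 0.1200)

ω₁ − ω₀ = (0.03757143, 0.37640000, 0.09850000)
τ = I·(Δω/dt) + ω₀×(Iω₀) = (0.0400, 0.1900, 0.1200)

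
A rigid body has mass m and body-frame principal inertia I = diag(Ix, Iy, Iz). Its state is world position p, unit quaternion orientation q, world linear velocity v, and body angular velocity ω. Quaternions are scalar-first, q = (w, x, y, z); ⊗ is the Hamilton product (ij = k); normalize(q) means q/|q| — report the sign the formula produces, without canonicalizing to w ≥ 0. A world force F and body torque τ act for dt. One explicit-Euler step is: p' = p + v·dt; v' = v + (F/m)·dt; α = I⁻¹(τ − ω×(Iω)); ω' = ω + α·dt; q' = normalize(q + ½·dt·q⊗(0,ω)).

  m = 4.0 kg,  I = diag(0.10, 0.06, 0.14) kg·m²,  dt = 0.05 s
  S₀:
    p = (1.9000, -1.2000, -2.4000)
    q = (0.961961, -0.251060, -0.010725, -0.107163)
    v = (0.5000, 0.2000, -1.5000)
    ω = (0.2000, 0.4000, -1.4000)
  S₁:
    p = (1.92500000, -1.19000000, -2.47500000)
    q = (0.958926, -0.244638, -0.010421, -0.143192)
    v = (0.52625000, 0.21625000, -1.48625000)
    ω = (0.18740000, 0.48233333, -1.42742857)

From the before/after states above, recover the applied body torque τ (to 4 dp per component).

rate change Δω = (-0.01260000, 0.08233333, -0.02742857)
τ = I·(Δω/dt) + ω₀×(Iω₀) = (-0.0700, 0.1100, -0.0800)

τ = (-0.0700, 0.1100, -0.0800)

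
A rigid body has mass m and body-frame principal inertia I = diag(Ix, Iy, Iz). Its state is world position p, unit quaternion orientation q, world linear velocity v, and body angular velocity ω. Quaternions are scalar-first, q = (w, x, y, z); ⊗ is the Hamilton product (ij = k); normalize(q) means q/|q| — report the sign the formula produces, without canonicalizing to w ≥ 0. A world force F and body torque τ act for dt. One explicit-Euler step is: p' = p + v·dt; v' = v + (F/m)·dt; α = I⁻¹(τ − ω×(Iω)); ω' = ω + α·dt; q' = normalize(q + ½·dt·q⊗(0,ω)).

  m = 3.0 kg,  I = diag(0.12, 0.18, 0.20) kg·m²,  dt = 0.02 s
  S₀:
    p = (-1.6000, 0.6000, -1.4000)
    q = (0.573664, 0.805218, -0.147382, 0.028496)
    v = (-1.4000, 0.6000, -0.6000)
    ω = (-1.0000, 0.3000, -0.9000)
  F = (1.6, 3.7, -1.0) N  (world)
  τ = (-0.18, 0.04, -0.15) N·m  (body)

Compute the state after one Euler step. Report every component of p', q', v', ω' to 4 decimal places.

precession coupling ω×(Iω) = (-0.0054, -0.0720, -0.0180)
α = I⁻¹(τ − ω×Iω) = (-1.4550, 0.6222, -0.6600)
ω + α·dt = (-1.0291, 0.3124, -0.9132)
q⊗(0,ω) = (0.8750790, -0.4495690, 0.8682994, -0.4221142)
q + ½dt·q⊗(0,ω), renormalized = (0.5824, 0.8006, -0.1387, 0.0243)
p' = p + v·dt = (-1.6280, 0.6120, -1.4120)
v + (F/m)dt = (-1.3893, 0.6247, -0.6067)

p' = (-1.6280, 0.6120, -1.4120)
q' = (0.5824, 0.8006, -0.1387, 0.0243)
v' = (-1.3893, 0.6247, -0.6067)
ω' = (-1.0291, 0.3124, -0.9132)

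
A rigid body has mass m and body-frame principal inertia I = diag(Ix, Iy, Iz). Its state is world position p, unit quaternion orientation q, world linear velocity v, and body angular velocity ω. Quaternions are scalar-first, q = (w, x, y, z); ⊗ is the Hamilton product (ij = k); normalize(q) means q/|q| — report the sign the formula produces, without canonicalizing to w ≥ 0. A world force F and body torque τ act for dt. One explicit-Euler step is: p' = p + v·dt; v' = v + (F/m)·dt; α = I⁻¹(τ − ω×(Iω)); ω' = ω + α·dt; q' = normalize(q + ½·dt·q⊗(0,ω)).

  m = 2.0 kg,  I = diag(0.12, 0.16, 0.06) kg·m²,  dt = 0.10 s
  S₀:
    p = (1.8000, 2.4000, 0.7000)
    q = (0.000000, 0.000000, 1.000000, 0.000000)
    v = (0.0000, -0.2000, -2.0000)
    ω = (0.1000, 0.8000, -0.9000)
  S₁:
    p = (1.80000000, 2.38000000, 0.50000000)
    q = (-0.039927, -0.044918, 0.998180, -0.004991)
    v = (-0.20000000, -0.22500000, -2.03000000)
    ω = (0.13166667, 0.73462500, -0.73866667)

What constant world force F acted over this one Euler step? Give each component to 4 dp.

Δv = v₁−v₀ = (-0.20000000, -0.02500000, -0.03000000)
applied force F = (-4.0000, -0.5000, -0.6000)

F = (-4.0000, -0.5000, -0.6000)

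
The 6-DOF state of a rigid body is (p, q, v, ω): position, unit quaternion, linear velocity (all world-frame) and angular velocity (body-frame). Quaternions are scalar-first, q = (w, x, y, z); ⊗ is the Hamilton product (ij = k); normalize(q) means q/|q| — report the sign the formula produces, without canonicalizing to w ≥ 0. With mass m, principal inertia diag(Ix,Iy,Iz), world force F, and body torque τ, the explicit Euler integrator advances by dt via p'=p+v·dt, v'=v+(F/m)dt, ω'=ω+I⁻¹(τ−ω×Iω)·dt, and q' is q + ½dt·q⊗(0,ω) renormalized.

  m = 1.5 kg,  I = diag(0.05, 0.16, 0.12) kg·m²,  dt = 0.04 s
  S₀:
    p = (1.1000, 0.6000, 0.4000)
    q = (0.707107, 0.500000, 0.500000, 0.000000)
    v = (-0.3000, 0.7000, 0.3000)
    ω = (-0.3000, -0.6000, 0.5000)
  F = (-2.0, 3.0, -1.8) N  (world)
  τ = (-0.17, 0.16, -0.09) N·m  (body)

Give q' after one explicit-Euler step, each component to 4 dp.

q' = (0.7160, 0.5007, 0.4864, 0.0041)

Hamilton product q⊗(0,ω) = (0.4500000, 0.0378679, -0.6742642, 0.2035535)
updated quaternion q' = (0.7160, 0.5007, 0.4864, 0.0041)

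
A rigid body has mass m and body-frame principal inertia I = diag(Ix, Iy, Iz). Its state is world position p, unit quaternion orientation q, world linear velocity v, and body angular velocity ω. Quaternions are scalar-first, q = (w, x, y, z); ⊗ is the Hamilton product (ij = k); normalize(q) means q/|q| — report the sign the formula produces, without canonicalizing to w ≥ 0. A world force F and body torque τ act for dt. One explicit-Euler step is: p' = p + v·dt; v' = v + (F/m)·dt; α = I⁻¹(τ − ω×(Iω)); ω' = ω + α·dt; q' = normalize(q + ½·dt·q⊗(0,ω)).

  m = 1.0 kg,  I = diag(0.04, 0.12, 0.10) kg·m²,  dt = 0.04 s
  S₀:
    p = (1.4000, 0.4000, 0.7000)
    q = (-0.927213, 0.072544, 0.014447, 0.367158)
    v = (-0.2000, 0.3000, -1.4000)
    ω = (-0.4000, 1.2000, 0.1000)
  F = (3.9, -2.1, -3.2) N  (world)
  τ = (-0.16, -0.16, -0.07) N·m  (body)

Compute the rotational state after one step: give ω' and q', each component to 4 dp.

precession coupling ω×(Iω) = (-0.0024, 0.0024, -0.0384)
(τ − ω×Iω)/I = (-3.9400, -1.3533, -0.3160)
ω' = ω + α·dt = (-0.5576, 1.1459, 0.0874)
Hamilton product q⊗(0,ω) = (-0.0250346, -0.0682597, -1.2667732, 0.0001103)
q + ½dt·q⊗(0,ω), renormalized = (-0.9274, 0.0712, -0.0109, 0.3670)

ω' = (-0.5576, 1.1459, 0.0874)
q' = (-0.9274, 0.0712, -0.0109, 0.3670)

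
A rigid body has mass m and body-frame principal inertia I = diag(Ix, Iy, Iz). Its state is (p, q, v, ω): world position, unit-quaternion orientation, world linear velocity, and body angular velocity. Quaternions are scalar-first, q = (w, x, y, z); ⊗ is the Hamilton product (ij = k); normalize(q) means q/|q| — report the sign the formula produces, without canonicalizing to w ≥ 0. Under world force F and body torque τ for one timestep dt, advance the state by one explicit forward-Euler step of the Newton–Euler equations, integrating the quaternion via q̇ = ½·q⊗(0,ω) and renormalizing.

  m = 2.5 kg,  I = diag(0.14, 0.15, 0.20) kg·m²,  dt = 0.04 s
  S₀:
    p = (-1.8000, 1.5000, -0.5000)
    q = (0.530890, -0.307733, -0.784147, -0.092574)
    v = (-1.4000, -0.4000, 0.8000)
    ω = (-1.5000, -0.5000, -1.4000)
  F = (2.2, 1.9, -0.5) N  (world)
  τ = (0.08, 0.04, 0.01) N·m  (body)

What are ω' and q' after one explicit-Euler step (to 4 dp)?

ω×(Iω) gyroscopic = (0.0350, -0.1260, 0.0075)
α = I⁻¹(τ − ω×Iω) = (0.3214, 1.1067, 0.0125)
new body rate ω' = (-1.4871, -0.4557, -1.3995)
Hamilton product q⊗(0,ω) = (-0.9832766, 0.2551838, -0.5574102, -1.7656000)
updated quaternion q' = (0.5108, -0.3024, -0.7946, -0.1278)

ω' = (-1.4871, -0.4557, -1.3995)
q' = (0.5108, -0.3024, -0.7946, -0.1278)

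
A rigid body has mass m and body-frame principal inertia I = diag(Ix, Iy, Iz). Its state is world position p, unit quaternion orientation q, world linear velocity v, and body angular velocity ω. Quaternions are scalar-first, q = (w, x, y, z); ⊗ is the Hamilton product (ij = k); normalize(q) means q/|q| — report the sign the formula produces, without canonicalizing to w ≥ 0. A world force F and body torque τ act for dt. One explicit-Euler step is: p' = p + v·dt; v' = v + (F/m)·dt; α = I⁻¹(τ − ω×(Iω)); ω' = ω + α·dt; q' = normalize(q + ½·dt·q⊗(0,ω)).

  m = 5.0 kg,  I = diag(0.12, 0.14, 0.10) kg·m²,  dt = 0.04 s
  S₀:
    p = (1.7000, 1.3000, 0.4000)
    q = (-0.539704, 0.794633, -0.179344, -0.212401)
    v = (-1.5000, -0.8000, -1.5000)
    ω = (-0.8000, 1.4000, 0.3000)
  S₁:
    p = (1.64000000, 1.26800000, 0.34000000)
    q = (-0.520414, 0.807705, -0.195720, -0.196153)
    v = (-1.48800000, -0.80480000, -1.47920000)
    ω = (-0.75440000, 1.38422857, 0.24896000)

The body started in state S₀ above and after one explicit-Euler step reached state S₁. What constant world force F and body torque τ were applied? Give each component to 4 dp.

rate change Δω = (0.04560000, -0.01577143, -0.05104000)
ω₀×(Iω₀) = (-0.0168, -0.0048, -0.0224)
I·α + gyro = (0.1200, -0.0600, -0.1500)
v₁ − v₀ = (0.01200000, -0.00480000, 0.02080000)
F = m·Δv/dt = (1.5000, -0.6000, 2.6000)

F = (1.5000, -0.6000, 2.6000)
τ = (0.1200, -0.0600, -0.1500)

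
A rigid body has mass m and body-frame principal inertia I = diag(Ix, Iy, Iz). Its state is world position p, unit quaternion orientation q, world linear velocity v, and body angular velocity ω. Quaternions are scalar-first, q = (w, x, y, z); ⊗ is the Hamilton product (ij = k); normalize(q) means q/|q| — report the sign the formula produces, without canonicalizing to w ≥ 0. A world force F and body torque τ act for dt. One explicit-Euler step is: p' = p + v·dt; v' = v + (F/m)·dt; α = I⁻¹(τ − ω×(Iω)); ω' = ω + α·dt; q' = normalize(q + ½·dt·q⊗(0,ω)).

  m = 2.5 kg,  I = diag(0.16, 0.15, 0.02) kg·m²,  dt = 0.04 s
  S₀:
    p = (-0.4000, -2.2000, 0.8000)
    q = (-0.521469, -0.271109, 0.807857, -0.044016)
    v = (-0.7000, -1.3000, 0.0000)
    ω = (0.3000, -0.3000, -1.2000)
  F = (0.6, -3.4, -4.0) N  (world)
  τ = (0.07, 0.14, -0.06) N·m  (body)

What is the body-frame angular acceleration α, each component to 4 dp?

α = (0.7300, 1.2693, -3.0450)

gyro term ω×Iω = (-0.0468, -0.0504, 0.0009)
α = I⁻¹(τ − ω×Iω) = (0.7300, 1.2693, -3.0450)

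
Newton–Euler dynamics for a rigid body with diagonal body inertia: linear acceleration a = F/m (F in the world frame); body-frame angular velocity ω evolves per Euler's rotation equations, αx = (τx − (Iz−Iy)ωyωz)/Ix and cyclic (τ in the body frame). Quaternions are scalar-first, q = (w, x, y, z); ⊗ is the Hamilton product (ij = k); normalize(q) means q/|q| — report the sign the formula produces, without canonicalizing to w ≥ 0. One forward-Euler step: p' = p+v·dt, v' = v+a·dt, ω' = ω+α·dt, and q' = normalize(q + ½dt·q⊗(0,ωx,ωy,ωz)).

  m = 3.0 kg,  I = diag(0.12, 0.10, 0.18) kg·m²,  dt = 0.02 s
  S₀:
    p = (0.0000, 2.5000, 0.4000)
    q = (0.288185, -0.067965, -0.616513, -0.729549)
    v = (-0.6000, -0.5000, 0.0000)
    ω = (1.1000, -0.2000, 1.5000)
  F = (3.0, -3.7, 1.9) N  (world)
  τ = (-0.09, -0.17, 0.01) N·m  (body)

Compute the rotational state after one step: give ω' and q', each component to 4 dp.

ω' = (1.0890, -0.2142, 1.5006)
q' = (0.2986, -0.0755, -0.6240, -0.7182)

gyro term ω×Iω = (-0.0240, -0.0990, 0.0044)
α = I⁻¹(τ − ω×Iω) = (-0.5500, -0.7100, 0.0311)
new body rate ω' = (1.0890, -0.2142, 1.5006)
Hamilton product q⊗(0,ω) = (1.0457824, -0.7536758, -0.7581934, 1.1240348)
q + ½dt·q⊗(0,ω), renormalized = (0.2986, -0.0755, -0.6240, -0.7182)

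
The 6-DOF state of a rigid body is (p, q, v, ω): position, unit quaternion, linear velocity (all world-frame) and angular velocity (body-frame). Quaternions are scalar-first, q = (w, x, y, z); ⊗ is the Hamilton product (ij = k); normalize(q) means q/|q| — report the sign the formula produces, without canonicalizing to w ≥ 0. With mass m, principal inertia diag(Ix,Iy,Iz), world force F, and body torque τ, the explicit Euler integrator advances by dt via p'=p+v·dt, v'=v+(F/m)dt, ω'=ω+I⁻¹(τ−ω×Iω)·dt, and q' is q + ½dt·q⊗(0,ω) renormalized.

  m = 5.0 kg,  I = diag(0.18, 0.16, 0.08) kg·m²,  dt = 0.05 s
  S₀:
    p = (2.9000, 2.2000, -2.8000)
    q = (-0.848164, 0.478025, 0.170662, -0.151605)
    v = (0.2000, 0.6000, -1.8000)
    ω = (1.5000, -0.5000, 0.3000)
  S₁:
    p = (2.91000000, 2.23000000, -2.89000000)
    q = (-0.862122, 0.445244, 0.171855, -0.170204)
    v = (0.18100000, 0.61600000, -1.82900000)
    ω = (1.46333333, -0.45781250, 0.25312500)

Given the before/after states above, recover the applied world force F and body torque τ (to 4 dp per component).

Δω = ω₁−ω₀ = (-0.03666667, 0.04218750, -0.04687500)
I·α + gyro = (-0.1200, 0.1800, -0.0600)
velocity change Δv = (-0.01900000, 0.01600000, -0.02900000)
F = m·Δv/dt = (-1.9000, 1.6000, -2.9000)

F = (-1.9000, 1.6000, -2.9000)
τ = (-0.1200, 0.1800, -0.0600)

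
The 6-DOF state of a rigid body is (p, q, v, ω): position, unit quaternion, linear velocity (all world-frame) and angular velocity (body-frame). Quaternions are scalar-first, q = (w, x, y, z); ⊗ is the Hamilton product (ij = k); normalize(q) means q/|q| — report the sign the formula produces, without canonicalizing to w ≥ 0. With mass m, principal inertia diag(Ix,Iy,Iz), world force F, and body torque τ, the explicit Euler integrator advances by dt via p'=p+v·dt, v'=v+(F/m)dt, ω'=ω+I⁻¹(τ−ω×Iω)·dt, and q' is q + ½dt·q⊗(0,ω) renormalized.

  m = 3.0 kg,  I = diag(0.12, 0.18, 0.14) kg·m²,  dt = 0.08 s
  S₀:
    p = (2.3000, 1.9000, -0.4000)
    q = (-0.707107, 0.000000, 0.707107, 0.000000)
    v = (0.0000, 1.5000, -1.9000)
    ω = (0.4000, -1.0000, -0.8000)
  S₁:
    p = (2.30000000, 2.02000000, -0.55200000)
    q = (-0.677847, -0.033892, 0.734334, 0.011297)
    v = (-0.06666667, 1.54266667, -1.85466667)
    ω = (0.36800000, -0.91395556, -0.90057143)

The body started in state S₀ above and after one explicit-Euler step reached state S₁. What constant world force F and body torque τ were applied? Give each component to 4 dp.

F = (-2.5000, 1.6000, 1.7000)
τ = (-0.0800, 0.2000, -0.2000)

Δω = ω₁−ω₀ = (-0.03200000, 0.08604444, -0.10057143)
applied torque τ = (-0.0800, 0.2000, -0.2000)
velocity change Δv = (-0.06666667, 0.04266667, 0.04533333)
m·(v₁−v₀)/dt = (-2.5000, 1.6000, 1.7000)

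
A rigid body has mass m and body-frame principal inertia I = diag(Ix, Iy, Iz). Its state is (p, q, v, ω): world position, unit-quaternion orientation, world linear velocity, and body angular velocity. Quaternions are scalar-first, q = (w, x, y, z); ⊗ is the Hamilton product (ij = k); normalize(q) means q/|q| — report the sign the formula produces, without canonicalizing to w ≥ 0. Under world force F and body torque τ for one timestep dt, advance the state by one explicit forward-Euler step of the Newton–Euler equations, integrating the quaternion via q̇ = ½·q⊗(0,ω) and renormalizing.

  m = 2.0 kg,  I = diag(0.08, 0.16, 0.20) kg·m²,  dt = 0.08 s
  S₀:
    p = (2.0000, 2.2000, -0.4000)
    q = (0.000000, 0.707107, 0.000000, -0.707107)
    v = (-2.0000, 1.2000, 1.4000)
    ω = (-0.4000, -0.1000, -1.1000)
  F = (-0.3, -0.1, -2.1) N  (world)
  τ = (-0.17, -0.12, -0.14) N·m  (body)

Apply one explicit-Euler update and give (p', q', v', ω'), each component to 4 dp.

p' = (1.8400, 2.2960, -0.2880)
q' = (-0.0198, 0.7035, 0.0424, -0.7092)
v' = (-2.0120, 1.1960, 1.3160)
ω' = (-0.5744, -0.1336, -1.1573)

linear accel F/m = (-0.1500, -0.0500, -1.0500)
p' = p + v·dt = (1.8400, 2.2960, -0.2880)
new velocity v' = (-2.0120, 1.1960, 1.3160)
angular accel α = (-2.1800, -0.4200, -0.7160)
ω + α·dt = (-0.5744, -0.1336, -1.1573)
Hamilton product q⊗(0,ω) = (-0.4949749, -0.0707107, 1.0606605, -0.0707107)
q' = normalize(q + ½dt·q⊗(0,ω)) = (-0.0198, 0.7035, 0.0424, -0.7092)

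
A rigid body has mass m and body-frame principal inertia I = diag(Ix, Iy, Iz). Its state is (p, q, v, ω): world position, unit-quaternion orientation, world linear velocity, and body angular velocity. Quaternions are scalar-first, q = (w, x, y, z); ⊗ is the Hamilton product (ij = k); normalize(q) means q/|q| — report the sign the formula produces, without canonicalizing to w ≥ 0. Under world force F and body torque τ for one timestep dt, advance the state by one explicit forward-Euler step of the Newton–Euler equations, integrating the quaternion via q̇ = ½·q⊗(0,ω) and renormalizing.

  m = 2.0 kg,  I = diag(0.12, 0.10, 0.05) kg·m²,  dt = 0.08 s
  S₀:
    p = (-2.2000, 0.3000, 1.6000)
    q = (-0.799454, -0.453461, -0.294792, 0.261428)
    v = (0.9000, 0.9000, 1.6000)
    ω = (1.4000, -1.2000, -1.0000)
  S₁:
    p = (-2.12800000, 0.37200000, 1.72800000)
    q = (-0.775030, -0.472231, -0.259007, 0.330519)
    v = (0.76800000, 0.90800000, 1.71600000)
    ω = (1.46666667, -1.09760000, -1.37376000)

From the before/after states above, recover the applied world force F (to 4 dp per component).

F = (-3.3000, 0.2000, 2.9000)

velocity change Δv = (-0.13200000, 0.00800000, 0.11600000)
F = m·Δv/dt = (-3.3000, 0.2000, 2.9000)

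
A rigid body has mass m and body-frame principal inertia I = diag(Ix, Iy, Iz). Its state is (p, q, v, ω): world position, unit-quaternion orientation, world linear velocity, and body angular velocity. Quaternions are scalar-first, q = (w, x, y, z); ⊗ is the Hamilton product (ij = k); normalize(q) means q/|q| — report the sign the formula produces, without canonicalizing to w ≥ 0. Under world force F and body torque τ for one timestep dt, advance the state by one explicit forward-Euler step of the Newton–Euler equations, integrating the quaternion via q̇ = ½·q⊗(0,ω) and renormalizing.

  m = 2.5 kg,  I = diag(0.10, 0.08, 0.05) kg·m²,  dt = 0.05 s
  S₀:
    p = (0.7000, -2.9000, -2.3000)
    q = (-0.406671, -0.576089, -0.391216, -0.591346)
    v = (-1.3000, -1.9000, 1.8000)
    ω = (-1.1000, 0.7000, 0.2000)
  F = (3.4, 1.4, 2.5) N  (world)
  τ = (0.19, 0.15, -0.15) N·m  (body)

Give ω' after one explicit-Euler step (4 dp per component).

ω' = (-1.0029, 0.8006, 0.0346)

α = I⁻¹(τ − ω×Iω) = (1.9420, 2.0125, -3.3080)
ω + α·dt = (-1.0029, 0.8006, 0.0346)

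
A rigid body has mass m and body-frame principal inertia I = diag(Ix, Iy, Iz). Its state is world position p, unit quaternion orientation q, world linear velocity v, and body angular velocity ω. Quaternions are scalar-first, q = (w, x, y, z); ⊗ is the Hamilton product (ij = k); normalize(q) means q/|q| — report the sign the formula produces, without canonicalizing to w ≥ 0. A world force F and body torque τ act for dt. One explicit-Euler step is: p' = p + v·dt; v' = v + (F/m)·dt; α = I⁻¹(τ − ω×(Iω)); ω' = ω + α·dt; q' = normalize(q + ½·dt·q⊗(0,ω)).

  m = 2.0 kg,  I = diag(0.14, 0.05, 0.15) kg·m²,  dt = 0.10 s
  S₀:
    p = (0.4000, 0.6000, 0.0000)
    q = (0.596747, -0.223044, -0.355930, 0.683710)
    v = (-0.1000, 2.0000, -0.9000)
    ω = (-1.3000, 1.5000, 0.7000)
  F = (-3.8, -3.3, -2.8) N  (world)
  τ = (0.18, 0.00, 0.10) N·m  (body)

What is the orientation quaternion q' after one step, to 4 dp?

2q̇ = q⊗(0,ω) = (-0.2346592, -2.0504871, 0.1624283, -0.3795521)
q + ½dt·q⊗(0,ω), renormalized = (0.5818, -0.3238, -0.3459, 0.6611)

q' = (0.5818, -0.3238, -0.3459, 0.6611)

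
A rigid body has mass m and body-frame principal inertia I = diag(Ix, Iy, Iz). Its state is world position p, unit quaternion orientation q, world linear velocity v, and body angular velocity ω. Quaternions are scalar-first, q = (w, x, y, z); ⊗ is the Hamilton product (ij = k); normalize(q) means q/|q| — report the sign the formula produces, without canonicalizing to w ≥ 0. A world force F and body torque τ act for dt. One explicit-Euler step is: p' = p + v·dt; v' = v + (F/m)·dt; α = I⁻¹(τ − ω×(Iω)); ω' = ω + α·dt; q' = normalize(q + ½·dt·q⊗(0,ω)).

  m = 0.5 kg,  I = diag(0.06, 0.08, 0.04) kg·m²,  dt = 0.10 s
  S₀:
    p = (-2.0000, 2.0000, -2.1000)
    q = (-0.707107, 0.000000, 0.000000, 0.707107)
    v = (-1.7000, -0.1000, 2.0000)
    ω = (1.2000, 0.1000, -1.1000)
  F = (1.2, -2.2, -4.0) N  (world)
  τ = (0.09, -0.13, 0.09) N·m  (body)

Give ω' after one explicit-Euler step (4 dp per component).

ω' = (1.3427, -0.0295, -0.8810)

gyro term ω×Iω = (0.0044, -0.0264, 0.0024)
(τ − ω×Iω)/I = (1.4267, -1.2950, 2.1900)
ω' = ω + α·dt = (1.3427, -0.0295, -0.8810)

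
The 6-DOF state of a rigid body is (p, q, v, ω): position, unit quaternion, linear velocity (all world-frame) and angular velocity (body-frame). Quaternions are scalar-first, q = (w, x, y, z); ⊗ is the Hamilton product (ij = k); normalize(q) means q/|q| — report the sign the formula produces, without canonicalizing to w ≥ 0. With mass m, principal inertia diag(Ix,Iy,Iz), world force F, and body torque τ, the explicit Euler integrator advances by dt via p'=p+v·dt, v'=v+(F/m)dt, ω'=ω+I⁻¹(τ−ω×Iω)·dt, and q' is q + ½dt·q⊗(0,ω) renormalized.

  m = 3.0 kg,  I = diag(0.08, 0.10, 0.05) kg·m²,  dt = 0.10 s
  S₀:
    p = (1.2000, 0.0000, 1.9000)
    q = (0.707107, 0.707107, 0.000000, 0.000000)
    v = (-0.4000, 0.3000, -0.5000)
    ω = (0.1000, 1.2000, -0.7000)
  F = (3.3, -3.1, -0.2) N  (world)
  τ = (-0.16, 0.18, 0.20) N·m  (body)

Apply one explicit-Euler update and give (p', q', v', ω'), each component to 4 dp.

p' = (1.1600, 0.0300, 1.8500)
q' = (0.7019, 0.7089, 0.0670, 0.0176)
v' = (-0.2900, 0.1967, -0.5067)
ω' = (-0.1525, 1.3821, -0.3048)

ω×(Iω) gyroscopic = (0.0420, -0.0021, 0.0024)
angular accel α = (-2.5250, 1.8210, 3.9520)
ω' = ω + α·dt = (-0.1525, 1.3821, -0.3048)
2q̇ = q⊗(0,ω) = (-0.0707107, 0.0707107, 1.3435033, 0.3535535)
updated quaternion q' = (0.7019, 0.7089, 0.0670, 0.0176)
p' = p + v·dt = (1.1600, 0.0300, 1.8500)
v + (F/m)dt = (-0.2900, 0.1967, -0.5067)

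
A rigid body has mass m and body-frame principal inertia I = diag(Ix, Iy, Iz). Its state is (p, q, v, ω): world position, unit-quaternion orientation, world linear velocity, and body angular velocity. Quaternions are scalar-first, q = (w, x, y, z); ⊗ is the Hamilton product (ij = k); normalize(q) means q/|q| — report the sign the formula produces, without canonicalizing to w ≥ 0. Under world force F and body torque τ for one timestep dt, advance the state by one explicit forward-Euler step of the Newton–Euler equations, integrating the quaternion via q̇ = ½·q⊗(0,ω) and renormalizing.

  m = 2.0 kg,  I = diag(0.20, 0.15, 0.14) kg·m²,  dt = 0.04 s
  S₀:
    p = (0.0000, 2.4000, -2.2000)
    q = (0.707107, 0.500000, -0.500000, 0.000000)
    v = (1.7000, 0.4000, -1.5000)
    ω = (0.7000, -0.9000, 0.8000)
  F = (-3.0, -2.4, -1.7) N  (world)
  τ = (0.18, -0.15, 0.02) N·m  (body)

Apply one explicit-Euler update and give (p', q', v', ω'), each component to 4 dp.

p' = (0.0680, 2.4160, -2.2600)
q' = (0.6908, 0.5017, -0.5205, 0.0093)
v' = (1.6400, 0.3520, -1.5340)
ω' = (0.7346, -0.9490, 0.7967)

a = F/m = (-1.5000, -1.2000, -0.8500)
p + v·dt = (0.0680, 2.4160, -2.2600)
new velocity v' = (1.6400, 0.3520, -1.5340)
gyro term ω×Iω = (0.0072, 0.0336, 0.0315)
α = I⁻¹(τ − ω×Iω) = (0.8640, -1.2240, -0.0821)
new body rate ω' = (0.7346, -0.9490, 0.7967)
q⊗(0,ω) = (-0.8000000, 0.0949749, -1.0363963, 0.4656856)
q + ½dt·q⊗(0,ω), renormalized = (0.6908, 0.5017, -0.5205, 0.0093)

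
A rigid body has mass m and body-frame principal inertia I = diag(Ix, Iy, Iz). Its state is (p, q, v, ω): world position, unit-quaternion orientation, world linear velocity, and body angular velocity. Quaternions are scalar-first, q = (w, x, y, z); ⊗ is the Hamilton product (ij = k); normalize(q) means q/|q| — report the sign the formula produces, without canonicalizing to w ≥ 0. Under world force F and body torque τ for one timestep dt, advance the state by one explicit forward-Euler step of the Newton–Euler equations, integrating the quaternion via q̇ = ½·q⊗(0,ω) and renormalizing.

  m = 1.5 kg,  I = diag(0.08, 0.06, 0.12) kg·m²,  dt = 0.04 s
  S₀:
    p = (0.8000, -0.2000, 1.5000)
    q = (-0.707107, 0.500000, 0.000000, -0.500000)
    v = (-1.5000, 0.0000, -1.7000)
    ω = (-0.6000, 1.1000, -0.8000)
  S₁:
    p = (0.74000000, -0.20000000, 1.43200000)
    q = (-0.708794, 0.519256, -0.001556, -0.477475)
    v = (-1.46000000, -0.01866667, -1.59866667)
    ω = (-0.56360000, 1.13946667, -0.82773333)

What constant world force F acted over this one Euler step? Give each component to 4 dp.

Δv = v₁−v₀ = (0.04000000, -0.01866667, 0.10133333)
F = m·Δv/dt = (1.5000, -0.7000, 3.8000)

F = (1.5000, -0.7000, 3.8000)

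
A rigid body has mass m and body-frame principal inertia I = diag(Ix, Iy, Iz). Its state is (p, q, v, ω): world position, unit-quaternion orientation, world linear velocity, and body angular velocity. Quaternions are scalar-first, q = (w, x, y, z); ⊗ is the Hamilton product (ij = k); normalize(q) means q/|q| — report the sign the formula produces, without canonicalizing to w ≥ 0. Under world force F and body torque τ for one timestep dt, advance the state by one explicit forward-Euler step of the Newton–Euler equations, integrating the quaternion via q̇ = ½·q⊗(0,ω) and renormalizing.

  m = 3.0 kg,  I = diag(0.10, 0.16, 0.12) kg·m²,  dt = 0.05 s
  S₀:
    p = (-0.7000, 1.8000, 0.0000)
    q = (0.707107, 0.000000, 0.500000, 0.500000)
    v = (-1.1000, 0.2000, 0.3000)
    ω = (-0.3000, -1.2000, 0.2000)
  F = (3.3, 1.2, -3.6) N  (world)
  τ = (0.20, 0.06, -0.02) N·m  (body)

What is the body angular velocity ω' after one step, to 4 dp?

(τ − ω×Iω)/I = (1.9040, 0.3675, -0.3467)
ω + α·dt = (-0.2048, -1.1816, 0.1827)

ω' = (-0.2048, -1.1816, 0.1827)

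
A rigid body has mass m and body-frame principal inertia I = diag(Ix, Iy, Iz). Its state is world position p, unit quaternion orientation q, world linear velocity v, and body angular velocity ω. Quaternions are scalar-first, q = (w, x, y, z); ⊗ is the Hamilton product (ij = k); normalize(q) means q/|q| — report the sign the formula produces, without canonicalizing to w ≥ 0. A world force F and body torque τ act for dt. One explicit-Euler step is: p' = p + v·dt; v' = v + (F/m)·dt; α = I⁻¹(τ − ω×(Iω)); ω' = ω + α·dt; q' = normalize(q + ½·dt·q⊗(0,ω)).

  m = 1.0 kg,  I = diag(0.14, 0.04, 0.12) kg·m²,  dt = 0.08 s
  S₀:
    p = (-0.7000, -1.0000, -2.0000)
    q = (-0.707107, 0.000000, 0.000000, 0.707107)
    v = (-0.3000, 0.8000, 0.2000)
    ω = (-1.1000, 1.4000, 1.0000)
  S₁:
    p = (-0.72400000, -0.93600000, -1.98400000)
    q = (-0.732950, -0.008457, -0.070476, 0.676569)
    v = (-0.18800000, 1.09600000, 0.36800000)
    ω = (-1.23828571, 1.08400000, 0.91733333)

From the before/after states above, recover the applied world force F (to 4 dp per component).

F = (1.4000, 3.7000, 2.1000)

Δv = v₁−v₀ = (0.11200000, 0.29600000, 0.16800000)
F = m·Δv/dt = (1.4000, 3.7000, 2.1000)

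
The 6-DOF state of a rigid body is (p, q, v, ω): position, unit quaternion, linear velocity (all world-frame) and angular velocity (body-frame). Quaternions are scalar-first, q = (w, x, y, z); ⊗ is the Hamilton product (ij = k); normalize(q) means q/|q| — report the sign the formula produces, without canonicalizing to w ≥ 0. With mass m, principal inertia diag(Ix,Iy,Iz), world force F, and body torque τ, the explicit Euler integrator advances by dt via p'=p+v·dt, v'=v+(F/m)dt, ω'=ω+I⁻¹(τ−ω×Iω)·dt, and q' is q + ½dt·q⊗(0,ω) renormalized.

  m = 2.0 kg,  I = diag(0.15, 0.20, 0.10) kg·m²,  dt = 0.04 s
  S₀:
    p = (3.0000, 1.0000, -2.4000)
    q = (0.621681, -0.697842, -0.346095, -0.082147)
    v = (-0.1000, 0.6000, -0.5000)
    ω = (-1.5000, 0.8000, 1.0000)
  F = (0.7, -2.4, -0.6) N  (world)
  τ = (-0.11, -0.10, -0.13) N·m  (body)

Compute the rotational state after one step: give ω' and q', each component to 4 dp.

ω' = (-1.5080, 0.7950, 0.9720)
q' = (0.6075, -0.7215, -0.3195, -0.0912)

precession coupling ω×(Iω) = (-0.0800, -0.0750, -0.0600)
angular accel α = (-0.2000, -0.1250, -0.7000)
ω' = ω + α·dt = (-1.5080, 0.7950, 0.9720)
2q̇ = q⊗(0,ω) = (-0.6877400, -1.2128989, 1.3184073, -0.4557351)
q' = normalize(q + ½dt·q⊗(0,ω)) = (0.6075, -0.7215, -0.3195, -0.0912)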